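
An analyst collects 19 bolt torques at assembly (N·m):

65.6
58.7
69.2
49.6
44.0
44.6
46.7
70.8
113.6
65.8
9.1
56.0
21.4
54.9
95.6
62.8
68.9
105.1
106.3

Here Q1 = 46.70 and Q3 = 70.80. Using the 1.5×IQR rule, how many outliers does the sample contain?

IQR = 24.10; fences at 46.70 − 36.15 = 10.55 and 70.80 + 36.15 = 106.95.
Outside the cutoffs: 9.1, 113.6.

2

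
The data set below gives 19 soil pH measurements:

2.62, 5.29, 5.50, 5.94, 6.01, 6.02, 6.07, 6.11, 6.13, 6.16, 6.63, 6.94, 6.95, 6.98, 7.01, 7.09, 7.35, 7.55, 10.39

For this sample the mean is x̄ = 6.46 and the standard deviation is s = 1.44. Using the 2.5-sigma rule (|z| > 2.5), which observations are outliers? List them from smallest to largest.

2.62, 10.39

Cutoffs at x̄ ± 2.5s: 6.46 ± 2.5·1.44 = [2.86, 10.06].
2.62: z = -2.67, |z| > 2.5 → outlier.
10.39: z = 2.73, |z| > 2.5 → outlier.
Every other value lies within [2.86, 10.06].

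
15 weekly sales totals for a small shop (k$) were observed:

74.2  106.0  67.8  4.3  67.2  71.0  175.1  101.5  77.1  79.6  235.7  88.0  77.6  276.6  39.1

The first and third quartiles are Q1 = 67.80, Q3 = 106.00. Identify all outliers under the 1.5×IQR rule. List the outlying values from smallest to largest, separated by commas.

IQR = Q3 − Q1 = 106.00 − 67.80 = 38.20.
Lower fence = Q1 − 1.5·IQR = 67.80 − 57.30 = 10.50.
Upper fence = Q3 + 1.5·IQR = 106.00 + 57.30 = 163.30.
4.3 < 10.50 → outlier.
175.1 > 163.30 → outlier.
235.7 > 163.30 → outlier.
276.6 > 163.30 → outlier.
All remaining values lie within [10.50, 163.30].

4.3, 175.1, 235.7, 276.6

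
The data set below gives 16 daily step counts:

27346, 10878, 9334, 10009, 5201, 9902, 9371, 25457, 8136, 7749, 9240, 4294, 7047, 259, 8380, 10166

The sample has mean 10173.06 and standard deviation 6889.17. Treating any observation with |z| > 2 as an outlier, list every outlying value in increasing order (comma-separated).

25457, 27346

Cutoffs at x̄ ± 2s: 10173.06 ± 2·6889.17 = [-3605.28, 23951.40].
25457: z = 2.22, |z| > 2 → outlier.
27346: z = 2.49, |z| > 2 → outlier.
Every other value lies within [-3605.28, 23951.40].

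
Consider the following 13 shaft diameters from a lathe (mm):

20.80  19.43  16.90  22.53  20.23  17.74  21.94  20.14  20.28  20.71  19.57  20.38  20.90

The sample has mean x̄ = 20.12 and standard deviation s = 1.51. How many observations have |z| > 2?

1

Cutoffs: x̄ ± 2s = [17.10, 23.14].
Outside the cutoffs: 16.90.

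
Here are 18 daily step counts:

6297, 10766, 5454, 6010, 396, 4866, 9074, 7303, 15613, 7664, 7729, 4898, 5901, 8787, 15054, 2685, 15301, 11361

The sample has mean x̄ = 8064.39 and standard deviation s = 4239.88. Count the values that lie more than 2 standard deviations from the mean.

Cutoffs: x̄ ± 2s = [-415.37, 16544.15].
Every value lies within the cutoffs.

0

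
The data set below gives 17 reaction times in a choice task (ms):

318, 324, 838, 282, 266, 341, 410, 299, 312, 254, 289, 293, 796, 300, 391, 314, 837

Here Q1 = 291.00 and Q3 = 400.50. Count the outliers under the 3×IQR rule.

3

IQR = 109.50; fences at 291.00 − 328.50 = -37.50 and 400.50 + 328.50 = 729.00.
Outside the cutoffs: 796, 837, 838.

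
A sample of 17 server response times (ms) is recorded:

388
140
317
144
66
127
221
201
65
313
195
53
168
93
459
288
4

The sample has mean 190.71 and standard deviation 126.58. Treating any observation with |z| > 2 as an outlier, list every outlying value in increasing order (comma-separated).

459

Cutoffs at x̄ ± 2s: 190.71 ± 2·126.58 = [-62.45, 443.87].
459: z = 2.12, |z| > 2 → outlier.
Every other value lies within [-62.45, 443.87].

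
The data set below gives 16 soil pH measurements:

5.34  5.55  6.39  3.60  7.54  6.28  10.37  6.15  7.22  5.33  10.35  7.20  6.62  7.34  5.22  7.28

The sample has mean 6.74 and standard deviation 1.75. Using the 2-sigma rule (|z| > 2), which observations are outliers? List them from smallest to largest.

10.35, 10.37

Cutoffs at x̄ ± 2s: 6.74 ± 2·1.75 = [3.24, 10.24].
10.35: z = 2.06, |z| > 2 → outlier.
10.37: z = 2.07, |z| > 2 → outlier.
Every other value lies within [3.24, 10.24].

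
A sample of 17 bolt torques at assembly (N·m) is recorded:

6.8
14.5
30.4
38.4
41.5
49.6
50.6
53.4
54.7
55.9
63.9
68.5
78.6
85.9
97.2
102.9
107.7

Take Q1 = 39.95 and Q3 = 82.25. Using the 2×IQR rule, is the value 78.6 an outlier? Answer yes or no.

IQR = Q3 − Q1 = 82.25 − 39.95 = 42.30.
Lower fence = Q1 − 2·IQR = 39.95 − 84.60 = -44.65.
Upper fence = Q3 + 2·IQR = 82.25 + 84.60 = 166.85.
78.6 lies within [-44.65, 166.85].

no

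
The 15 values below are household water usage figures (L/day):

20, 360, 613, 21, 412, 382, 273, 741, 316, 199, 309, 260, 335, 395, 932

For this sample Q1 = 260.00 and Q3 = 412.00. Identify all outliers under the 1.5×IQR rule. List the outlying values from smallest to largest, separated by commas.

IQR = Q3 − Q1 = 412.00 − 260.00 = 152.00.
Lower fence = Q1 − 1.5·IQR = 260.00 − 228.00 = 32.00.
Upper fence = Q3 + 1.5·IQR = 412.00 + 228.00 = 640.00.
20 < 32.00 → outlier.
21 < 32.00 → outlier.
741 > 640.00 → outlier.
932 > 640.00 → outlier.
All remaining values lie within [32.00, 640.00].

20, 21, 741, 932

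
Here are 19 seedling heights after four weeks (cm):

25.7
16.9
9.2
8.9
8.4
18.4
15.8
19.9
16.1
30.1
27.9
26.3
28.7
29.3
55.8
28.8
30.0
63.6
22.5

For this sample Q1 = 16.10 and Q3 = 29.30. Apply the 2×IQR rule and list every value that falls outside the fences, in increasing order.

IQR = Q3 − Q1 = 29.30 − 16.10 = 13.20.
Lower fence = Q1 − 2·IQR = 16.10 − 26.40 = -10.30.
Upper fence = Q3 + 2·IQR = 29.30 + 26.40 = 55.70.
55.8 > 55.70 → outlier.
63.6 > 55.70 → outlier.
All remaining values lie within [-10.30, 55.70].

55.8, 63.6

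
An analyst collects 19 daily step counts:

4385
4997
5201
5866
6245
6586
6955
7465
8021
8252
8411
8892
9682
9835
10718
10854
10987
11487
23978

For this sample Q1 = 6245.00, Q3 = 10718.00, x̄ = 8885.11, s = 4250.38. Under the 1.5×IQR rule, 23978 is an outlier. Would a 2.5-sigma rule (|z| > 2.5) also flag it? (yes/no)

z = (23978 − 8885.11) / 4250.38 = 3.55.
|z| = 3.55 > 2.5.

yes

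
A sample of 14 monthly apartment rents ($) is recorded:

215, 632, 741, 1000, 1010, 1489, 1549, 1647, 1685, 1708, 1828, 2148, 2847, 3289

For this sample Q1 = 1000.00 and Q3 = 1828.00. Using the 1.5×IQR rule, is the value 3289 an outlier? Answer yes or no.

yes

IQR = Q3 − Q1 = 1828.00 − 1000.00 = 828.00.
Lower fence = Q1 − 1.5·IQR = 1000.00 − 1242.00 = -242.00.
Upper fence = Q3 + 1.5·IQR = 1828.00 + 1242.00 = 3070.00.
3289 lies above the upper fence.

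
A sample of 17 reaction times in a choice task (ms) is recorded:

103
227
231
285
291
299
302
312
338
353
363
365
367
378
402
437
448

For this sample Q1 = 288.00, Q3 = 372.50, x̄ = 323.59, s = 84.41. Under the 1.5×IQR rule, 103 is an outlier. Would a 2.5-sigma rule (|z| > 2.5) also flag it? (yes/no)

z = (103 − 323.59) / 84.41 = -2.61.
|z| = 2.61 > 2.5.

yes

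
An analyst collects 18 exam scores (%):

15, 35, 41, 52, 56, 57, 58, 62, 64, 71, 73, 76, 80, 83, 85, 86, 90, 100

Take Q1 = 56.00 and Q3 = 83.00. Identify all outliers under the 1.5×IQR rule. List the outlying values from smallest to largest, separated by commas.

IQR = Q3 − Q1 = 83.00 − 56.00 = 27.00.
Lower fence = Q1 − 1.5·IQR = 56.00 − 40.50 = 15.50.
Upper fence = Q3 + 1.5·IQR = 83.00 + 40.50 = 123.50.
15 < 15.50 → outlier.
All remaining values lie within [15.50, 123.50].

15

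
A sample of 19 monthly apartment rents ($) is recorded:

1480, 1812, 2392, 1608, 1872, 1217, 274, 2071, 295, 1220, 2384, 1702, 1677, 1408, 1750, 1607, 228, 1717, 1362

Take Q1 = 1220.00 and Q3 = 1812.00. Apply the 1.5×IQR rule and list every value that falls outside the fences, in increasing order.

IQR = Q3 − Q1 = 1812.00 − 1220.00 = 592.00.
Lower fence = Q1 − 1.5·IQR = 1220.00 − 888.00 = 332.00.
Upper fence = Q3 + 1.5·IQR = 1812.00 + 888.00 = 2700.00.
228 < 332.00 → outlier.
274 < 332.00 → outlier.
295 < 332.00 → outlier.
All remaining values lie within [332.00, 2700.00].

228, 274, 295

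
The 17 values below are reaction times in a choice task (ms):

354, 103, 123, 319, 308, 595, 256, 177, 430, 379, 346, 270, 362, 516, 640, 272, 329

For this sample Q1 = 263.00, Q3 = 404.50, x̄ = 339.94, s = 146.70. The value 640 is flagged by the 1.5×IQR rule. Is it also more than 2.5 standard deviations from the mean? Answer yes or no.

no

z = (640 − 339.94) / 146.70 = 2.05.
|z| = 2.05 ≤ 2.5.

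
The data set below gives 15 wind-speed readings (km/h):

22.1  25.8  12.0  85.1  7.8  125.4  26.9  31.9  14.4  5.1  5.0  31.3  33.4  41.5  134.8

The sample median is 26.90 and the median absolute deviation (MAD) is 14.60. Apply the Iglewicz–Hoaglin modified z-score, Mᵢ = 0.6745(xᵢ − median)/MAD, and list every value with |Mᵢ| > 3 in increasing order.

125.4, 134.8

|Mᵢ| > 3 ⇔ |xᵢ − 26.90| > 3·14.60/0.6745 = 64.94.
So outliers lie outside [-38.04, 91.84].
125.4: M = 4.55 → outlier.
134.8: M = 4.98 → outlier.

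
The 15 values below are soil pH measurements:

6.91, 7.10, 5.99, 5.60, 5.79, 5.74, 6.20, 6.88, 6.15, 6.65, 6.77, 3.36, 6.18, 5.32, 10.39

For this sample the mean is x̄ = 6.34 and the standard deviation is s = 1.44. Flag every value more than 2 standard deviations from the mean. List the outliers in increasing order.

3.36, 10.39

Cutoffs at x̄ ± 2s: 6.34 ± 2·1.44 = [3.46, 9.22].
3.36: z = -2.07, |z| > 2 → outlier.
10.39: z = 2.81, |z| > 2 → outlier.
Every other value lies within [3.46, 9.22].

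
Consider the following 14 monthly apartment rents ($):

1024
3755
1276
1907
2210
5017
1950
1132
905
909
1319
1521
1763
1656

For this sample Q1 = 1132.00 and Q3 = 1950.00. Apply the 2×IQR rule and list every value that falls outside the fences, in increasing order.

3755, 5017

IQR = Q3 − Q1 = 1950.00 − 1132.00 = 818.00.
Lower fence = Q1 − 2·IQR = 1132.00 − 1636.00 = -504.00.
Upper fence = Q3 + 2·IQR = 1950.00 + 1636.00 = 3586.00.
3755 > 3586.00 → outlier.
5017 > 3586.00 → outlier.
All remaining values lie within [-504.00, 3586.00].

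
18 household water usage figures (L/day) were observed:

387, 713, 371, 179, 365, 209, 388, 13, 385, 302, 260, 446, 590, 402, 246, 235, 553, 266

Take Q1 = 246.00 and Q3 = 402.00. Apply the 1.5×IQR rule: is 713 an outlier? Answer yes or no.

yes

IQR = Q3 − Q1 = 402.00 − 246.00 = 156.00.
Lower fence = Q1 − 1.5·IQR = 246.00 − 234.00 = 12.00.
Upper fence = Q3 + 1.5·IQR = 402.00 + 234.00 = 636.00.
713 lies above the upper fence.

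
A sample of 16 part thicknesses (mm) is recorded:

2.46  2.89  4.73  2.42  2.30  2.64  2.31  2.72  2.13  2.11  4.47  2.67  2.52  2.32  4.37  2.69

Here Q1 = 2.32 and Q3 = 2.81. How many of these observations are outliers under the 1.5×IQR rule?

3

IQR = 0.49; fences at 2.32 − 0.735 = 1.585 and 2.81 + 0.735 = 3.545.
Outside the cutoffs: 4.37, 4.47, 4.73.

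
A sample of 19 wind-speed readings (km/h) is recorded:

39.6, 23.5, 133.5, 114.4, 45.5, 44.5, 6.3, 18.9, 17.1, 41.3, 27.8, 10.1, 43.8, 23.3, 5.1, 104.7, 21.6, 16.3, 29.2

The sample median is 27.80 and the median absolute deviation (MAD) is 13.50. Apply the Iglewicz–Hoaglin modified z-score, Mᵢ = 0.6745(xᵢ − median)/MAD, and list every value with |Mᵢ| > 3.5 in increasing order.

|Mᵢ| > 3.5 ⇔ |xᵢ − 27.80| > 3.5·13.50/0.6745 = 70.05.
So outliers lie outside [-42.25, 97.85].
104.7: M = 3.84 → outlier.
114.4: M = 4.33 → outlier.
133.5: M = 5.28 → outlier.

104.7, 114.4, 133.5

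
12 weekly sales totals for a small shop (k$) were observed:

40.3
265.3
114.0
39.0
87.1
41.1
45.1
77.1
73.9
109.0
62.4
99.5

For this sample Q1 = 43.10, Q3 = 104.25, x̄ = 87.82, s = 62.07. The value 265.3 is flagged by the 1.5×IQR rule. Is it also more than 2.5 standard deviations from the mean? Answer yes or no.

z = (265.3 − 87.82) / 62.07 = 2.86.
|z| = 2.86 > 2.5.

yes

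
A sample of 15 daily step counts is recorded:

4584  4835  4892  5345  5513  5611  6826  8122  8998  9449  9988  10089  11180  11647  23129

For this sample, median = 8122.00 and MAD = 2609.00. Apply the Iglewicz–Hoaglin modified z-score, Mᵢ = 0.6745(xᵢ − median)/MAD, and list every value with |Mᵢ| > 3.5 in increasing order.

23129

|Mᵢ| > 3.5 ⇔ |xᵢ − 8122.00| > 3.5·2609.00/0.6745 = 13538.18.
So outliers lie outside [-5416.18, 21660.18].
23129: M = 3.88 → outlier.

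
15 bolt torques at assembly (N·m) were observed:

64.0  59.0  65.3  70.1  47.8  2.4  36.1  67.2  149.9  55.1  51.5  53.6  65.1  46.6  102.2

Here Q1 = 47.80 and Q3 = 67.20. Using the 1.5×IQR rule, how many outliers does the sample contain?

3

IQR = 19.40; fences at 47.80 − 29.10 = 18.70 and 67.20 + 29.10 = 96.30.
Outside the cutoffs: 2.4, 102.2, 149.9.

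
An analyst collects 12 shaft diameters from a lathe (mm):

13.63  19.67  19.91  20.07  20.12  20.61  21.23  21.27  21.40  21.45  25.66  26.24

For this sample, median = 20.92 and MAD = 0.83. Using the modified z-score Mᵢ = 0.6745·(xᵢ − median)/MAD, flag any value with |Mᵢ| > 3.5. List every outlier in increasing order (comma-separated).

|Mᵢ| > 3.5 ⇔ |xᵢ − 20.92| > 3.5·0.83/0.6745 = 4.31.
So outliers lie outside [16.61, 25.23].
13.63: M = -5.92 → outlier.
25.66: M = 3.85 → outlier.
26.24: M = 4.32 → outlier.

13.63, 25.66, 26.24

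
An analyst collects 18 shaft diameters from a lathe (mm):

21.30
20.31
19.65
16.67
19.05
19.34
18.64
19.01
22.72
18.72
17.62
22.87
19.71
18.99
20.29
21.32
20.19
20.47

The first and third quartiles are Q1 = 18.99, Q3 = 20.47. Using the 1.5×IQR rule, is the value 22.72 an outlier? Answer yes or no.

IQR = Q3 − Q1 = 20.47 − 18.99 = 1.48.
Lower fence = Q1 − 1.5·IQR = 18.99 − 2.22 = 16.77.
Upper fence = Q3 + 1.5·IQR = 20.47 + 2.22 = 22.69.
22.72 lies above the upper fence.

yes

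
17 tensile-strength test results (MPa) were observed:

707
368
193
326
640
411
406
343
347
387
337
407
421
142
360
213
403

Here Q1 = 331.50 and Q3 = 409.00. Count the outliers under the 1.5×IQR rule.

IQR = 77.50; fences at 331.50 − 116.25 = 215.25 and 409.00 + 116.25 = 525.25.
Outside the cutoffs: 142, 193, 213, 640, 707.

5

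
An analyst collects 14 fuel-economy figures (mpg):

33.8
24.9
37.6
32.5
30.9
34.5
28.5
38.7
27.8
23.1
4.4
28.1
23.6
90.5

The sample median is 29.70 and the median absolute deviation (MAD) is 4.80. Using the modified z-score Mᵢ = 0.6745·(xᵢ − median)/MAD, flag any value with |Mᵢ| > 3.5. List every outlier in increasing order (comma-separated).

4.4, 90.5

|Mᵢ| > 3.5 ⇔ |xᵢ − 29.70| > 3.5·4.80/0.6745 = 24.91.
So outliers lie outside [4.79, 54.61].
4.4: M = -3.56 → outlier.
90.5: M = 8.54 → outlier.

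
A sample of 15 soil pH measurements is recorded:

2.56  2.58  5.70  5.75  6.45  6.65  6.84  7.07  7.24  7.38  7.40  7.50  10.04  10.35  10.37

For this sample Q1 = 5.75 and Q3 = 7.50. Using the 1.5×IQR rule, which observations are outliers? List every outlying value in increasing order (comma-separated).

2.56, 2.58, 10.35, 10.37

IQR = Q3 − Q1 = 7.50 − 5.75 = 1.75.
Lower fence = Q1 − 1.5·IQR = 5.75 − 2.625 = 3.125.
Upper fence = Q3 + 1.5·IQR = 7.50 + 2.625 = 10.125.
2.56 < 3.125 → outlier.
2.58 < 3.125 → outlier.
10.35 > 10.125 → outlier.
10.37 > 10.125 → outlier.
All remaining values lie within [3.125, 10.125].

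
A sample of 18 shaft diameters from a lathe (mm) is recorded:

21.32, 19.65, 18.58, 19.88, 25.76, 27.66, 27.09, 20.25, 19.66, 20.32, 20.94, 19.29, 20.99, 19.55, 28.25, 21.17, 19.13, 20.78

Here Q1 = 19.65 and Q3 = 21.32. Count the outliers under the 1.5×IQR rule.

IQR = 1.67; fences at 19.65 − 2.505 = 17.145 and 21.32 + 2.505 = 23.825.
Outside the cutoffs: 25.76, 27.09, 27.66, 28.25.

4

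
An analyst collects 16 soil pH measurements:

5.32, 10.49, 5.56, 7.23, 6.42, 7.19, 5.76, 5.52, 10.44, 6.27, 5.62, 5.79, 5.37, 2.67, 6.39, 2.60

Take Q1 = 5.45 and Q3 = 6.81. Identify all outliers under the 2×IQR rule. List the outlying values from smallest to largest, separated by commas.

2.60, 2.67, 10.44, 10.49

IQR = Q3 − Q1 = 6.81 − 5.45 = 1.36.
Lower fence = Q1 − 2·IQR = 5.45 − 2.72 = 2.73.
Upper fence = Q3 + 2·IQR = 6.81 + 2.72 = 9.53.
2.60 < 2.73 → outlier.
2.67 < 2.73 → outlier.
10.44 > 9.53 → outlier.
10.49 > 9.53 → outlier.
All remaining values lie within [2.73, 9.53].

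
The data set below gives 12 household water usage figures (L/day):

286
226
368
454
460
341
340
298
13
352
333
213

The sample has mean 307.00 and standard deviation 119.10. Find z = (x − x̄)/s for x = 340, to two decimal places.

z = (340 − 307.00) / 119.10 = 0.28.

0.28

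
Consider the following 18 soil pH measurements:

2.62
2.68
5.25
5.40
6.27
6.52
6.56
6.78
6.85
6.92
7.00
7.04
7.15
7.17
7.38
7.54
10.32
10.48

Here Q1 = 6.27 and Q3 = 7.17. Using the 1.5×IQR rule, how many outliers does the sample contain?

4

IQR = 0.90; fences at 6.27 − 1.35 = 4.92 and 7.17 + 1.35 = 8.52.
Outside the cutoffs: 2.62, 2.68, 10.32, 10.48.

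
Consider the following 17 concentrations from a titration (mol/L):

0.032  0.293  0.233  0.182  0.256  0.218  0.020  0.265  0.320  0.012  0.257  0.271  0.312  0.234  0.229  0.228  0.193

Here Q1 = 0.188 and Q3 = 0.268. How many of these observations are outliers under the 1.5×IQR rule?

3

IQR = 0.080; fences at 0.188 − 0.120 = 0.068 and 0.268 + 0.120 = 0.388.
Outside the cutoffs: 0.012, 0.020, 0.032.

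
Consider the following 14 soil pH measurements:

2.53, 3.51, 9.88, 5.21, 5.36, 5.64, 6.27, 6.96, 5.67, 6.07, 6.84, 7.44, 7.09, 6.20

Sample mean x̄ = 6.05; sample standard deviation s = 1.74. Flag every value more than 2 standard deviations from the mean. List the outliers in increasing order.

2.53, 9.88

Cutoffs at x̄ ± 2s: 6.05 ± 2·1.74 = [2.57, 9.53].
2.53: z = -2.02, |z| > 2 → outlier.
9.88: z = 2.20, |z| > 2 → outlier.
Every other value lies within [2.57, 9.53].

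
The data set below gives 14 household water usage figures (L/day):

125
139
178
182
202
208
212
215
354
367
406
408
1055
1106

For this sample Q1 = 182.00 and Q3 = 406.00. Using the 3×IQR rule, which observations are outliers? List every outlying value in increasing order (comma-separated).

IQR = Q3 − Q1 = 406.00 − 182.00 = 224.00.
Lower fence = Q1 − 3·IQR = 182.00 − 672.00 = -490.00.
Upper fence = Q3 + 3·IQR = 406.00 + 672.00 = 1078.00.
1106 > 1078.00 → outlier.
All remaining values lie within [-490.00, 1078.00].

1106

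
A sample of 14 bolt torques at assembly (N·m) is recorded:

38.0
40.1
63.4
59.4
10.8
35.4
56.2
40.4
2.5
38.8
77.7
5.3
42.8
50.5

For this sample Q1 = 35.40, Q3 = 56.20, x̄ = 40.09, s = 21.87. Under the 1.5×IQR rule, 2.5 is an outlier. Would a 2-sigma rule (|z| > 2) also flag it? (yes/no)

no

z = (2.5 − 40.09) / 21.87 = -1.72.
|z| = 1.72 ≤ 2.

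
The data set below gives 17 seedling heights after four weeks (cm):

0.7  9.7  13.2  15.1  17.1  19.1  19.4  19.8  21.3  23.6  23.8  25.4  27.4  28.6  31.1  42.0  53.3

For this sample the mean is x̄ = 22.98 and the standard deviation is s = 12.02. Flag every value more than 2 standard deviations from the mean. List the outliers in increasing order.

53.3

Cutoffs at x̄ ± 2s: 22.98 ± 2·12.02 = [-1.06, 47.02].
53.3: z = 2.52, |z| > 2 → outlier.
Every other value lies within [-1.06, 47.02].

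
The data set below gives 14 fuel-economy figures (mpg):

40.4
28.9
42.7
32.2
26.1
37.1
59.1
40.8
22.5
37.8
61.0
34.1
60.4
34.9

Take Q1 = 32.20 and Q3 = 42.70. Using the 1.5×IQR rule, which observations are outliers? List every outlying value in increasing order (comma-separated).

IQR = Q3 − Q1 = 42.70 − 32.20 = 10.50.
Lower fence = Q1 − 1.5·IQR = 32.20 − 15.75 = 16.45.
Upper fence = Q3 + 1.5·IQR = 42.70 + 15.75 = 58.45.
59.1 > 58.45 → outlier.
60.4 > 58.45 → outlier.
61.0 > 58.45 → outlier.
All remaining values lie within [16.45, 58.45].

59.1, 60.4, 61.0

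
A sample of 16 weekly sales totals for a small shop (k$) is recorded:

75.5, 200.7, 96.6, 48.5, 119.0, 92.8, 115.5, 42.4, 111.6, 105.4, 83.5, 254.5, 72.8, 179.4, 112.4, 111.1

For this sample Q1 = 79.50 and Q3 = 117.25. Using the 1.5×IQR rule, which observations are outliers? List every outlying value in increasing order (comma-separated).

179.4, 200.7, 254.5

IQR = Q3 − Q1 = 117.25 − 79.50 = 37.75.
Lower fence = Q1 − 1.5·IQR = 79.50 − 56.625 = 22.875.
Upper fence = Q3 + 1.5·IQR = 117.25 + 56.625 = 173.875.
179.4 > 173.875 → outlier.
200.7 > 173.875 → outlier.
254.5 > 173.875 → outlier.
All remaining values lie within [22.875, 173.875].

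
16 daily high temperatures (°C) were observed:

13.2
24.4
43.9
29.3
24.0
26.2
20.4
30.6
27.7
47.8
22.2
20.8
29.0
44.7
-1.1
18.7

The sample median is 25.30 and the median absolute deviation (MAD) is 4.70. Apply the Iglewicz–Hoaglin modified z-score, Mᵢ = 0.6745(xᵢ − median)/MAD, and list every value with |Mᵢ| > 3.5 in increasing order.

|Mᵢ| > 3.5 ⇔ |xᵢ − 25.30| > 3.5·4.70/0.6745 = 24.39.
So outliers lie outside [0.91, 49.69].
-1.1: M = -3.79 → outlier.

-1.1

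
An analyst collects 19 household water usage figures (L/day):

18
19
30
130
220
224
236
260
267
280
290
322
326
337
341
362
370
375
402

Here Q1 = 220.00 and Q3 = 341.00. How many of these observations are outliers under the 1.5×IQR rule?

3

IQR = 121.00; fences at 220.00 − 181.50 = 38.50 and 341.00 + 181.50 = 522.50.
Outside the cutoffs: 18, 19, 30.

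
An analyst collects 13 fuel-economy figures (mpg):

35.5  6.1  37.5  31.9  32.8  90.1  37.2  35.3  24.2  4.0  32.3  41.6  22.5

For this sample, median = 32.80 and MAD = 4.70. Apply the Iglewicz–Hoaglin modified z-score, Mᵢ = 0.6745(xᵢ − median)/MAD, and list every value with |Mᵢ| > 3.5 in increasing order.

4.0, 6.1, 90.1

|Mᵢ| > 3.5 ⇔ |xᵢ − 32.80| > 3.5·4.70/0.6745 = 24.39.
So outliers lie outside [8.41, 57.19].
4.0: M = -4.13 → outlier.
6.1: M = -3.83 → outlier.
90.1: M = 8.22 → outlier.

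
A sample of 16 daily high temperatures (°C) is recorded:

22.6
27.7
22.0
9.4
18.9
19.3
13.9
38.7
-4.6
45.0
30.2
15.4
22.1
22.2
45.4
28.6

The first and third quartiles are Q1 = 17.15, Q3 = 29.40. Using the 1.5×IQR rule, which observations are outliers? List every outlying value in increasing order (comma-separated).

IQR = Q3 − Q1 = 29.40 − 17.15 = 12.25.
Lower fence = Q1 − 1.5·IQR = 17.15 − 18.375 = -1.225.
Upper fence = Q3 + 1.5·IQR = 29.40 + 18.375 = 47.775.
-4.6 < -1.225 → outlier.
All remaining values lie within [-1.225, 47.775].

-4.6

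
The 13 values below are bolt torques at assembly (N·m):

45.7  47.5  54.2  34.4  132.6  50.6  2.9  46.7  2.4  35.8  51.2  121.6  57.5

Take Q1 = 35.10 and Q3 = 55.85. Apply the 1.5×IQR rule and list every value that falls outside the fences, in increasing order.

2.4, 2.9, 121.6, 132.6

IQR = Q3 − Q1 = 55.85 − 35.10 = 20.75.
Lower fence = Q1 − 1.5·IQR = 35.10 − 31.125 = 3.975.
Upper fence = Q3 + 1.5·IQR = 55.85 + 31.125 = 86.975.
2.4 < 3.975 → outlier.
2.9 < 3.975 → outlier.
121.6 > 86.975 → outlier.
132.6 > 86.975 → outlier.
All remaining values lie within [3.975, 86.975].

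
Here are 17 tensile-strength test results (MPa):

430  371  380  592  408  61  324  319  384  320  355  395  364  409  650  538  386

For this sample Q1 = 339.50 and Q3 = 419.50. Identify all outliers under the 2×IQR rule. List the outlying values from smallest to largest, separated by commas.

IQR = Q3 − Q1 = 419.50 − 339.50 = 80.00.
Lower fence = Q1 − 2·IQR = 339.50 − 160.00 = 179.50.
Upper fence = Q3 + 2·IQR = 419.50 + 160.00 = 579.50.
61 < 179.50 → outlier.
592 > 579.50 → outlier.
650 > 579.50 → outlier.
All remaining values lie within [179.50, 579.50].

61, 592, 650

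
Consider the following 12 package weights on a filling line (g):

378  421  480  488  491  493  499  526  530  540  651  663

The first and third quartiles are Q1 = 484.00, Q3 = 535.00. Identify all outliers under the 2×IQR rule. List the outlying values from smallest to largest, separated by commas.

378, 651, 663

IQR = Q3 − Q1 = 535.00 − 484.00 = 51.00.
Lower fence = Q1 − 2·IQR = 484.00 − 102.00 = 382.00.
Upper fence = Q3 + 2·IQR = 535.00 + 102.00 = 637.00.
378 < 382.00 → outlier.
651 > 637.00 → outlier.
663 > 637.00 → outlier.
All remaining values lie within [382.00, 637.00].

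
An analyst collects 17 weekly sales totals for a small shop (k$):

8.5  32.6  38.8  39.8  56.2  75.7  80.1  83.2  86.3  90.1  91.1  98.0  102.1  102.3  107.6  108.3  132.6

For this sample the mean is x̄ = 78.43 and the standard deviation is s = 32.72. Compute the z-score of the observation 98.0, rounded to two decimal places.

z = (98.0 − 78.43) / 32.72 = 0.60.

0.60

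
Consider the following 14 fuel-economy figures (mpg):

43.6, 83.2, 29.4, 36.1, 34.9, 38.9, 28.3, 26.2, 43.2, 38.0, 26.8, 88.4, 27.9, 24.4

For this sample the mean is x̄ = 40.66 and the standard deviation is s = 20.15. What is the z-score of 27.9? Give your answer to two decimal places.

-0.63

z = (27.9 − 40.66) / 20.15 = -0.63.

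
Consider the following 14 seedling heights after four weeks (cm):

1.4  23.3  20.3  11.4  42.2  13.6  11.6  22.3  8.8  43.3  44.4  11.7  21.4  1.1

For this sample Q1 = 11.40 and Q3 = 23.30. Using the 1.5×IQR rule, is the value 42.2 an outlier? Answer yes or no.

IQR = Q3 − Q1 = 23.30 − 11.40 = 11.90.
Lower fence = Q1 − 1.5·IQR = 11.40 − 17.85 = -6.45.
Upper fence = Q3 + 1.5·IQR = 23.30 + 17.85 = 41.15.
42.2 lies above the upper fence.

yes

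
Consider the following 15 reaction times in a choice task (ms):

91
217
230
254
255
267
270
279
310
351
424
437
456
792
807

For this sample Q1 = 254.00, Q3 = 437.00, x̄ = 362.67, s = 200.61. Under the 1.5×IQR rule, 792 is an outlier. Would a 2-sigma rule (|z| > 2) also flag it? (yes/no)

z = (792 − 362.67) / 200.61 = 2.14.
|z| = 2.14 > 2.

yes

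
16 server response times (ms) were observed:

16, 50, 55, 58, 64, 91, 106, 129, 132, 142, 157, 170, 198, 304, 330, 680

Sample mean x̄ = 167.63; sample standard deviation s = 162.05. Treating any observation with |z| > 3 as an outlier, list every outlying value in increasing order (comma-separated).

680

Cutoffs at x̄ ± 3s: 167.63 ± 3·162.05 = [-318.52, 653.78].
680: z = 3.16, |z| > 3 → outlier.
Every other value lies within [-318.52, 653.78].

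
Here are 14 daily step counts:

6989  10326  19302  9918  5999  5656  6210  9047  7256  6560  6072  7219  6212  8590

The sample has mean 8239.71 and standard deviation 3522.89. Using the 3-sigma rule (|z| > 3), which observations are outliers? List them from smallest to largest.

Cutoffs at x̄ ± 3s: 8239.71 ± 3·3522.89 = [-2328.96, 18808.38].
19302: z = 3.14, |z| > 3 → outlier.
Every other value lies within [-2328.96, 18808.38].

19302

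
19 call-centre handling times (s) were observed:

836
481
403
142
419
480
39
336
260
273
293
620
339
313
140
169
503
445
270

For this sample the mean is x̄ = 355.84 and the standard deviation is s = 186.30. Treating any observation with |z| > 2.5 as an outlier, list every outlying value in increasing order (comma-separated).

836

Cutoffs at x̄ ± 2.5s: 355.84 ± 2.5·186.30 = [-109.91, 821.59].
836: z = 2.58, |z| > 2.5 → outlier.
Every other value lies within [-109.91, 821.59].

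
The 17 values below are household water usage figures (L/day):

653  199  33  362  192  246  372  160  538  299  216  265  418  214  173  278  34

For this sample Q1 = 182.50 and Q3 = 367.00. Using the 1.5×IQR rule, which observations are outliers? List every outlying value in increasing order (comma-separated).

653

IQR = Q3 − Q1 = 367.00 − 182.50 = 184.50.
Lower fence = Q1 − 1.5·IQR = 182.50 − 276.75 = -94.25.
Upper fence = Q3 + 1.5·IQR = 367.00 + 276.75 = 643.75.
653 > 643.75 → outlier.
All remaining values lie within [-94.25, 643.75].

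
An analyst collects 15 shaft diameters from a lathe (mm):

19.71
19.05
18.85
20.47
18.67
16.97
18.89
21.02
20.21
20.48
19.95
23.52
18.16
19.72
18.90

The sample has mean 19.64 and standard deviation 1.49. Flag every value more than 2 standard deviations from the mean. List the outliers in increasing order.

Cutoffs at x̄ ± 2s: 19.64 ± 2·1.49 = [16.66, 22.62].
23.52: z = 2.60, |z| > 2 → outlier.
Every other value lies within [16.66, 22.62].

23.52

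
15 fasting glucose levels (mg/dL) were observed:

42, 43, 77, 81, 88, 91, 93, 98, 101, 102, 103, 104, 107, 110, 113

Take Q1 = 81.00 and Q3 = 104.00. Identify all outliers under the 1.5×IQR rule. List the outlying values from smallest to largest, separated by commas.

42, 43

IQR = Q3 − Q1 = 104.00 − 81.00 = 23.00.
Lower fence = Q1 − 1.5·IQR = 81.00 − 34.50 = 46.50.
Upper fence = Q3 + 1.5·IQR = 104.00 + 34.50 = 138.50.
42 < 46.50 → outlier.
43 < 46.50 → outlier.
All remaining values lie within [46.50, 138.50].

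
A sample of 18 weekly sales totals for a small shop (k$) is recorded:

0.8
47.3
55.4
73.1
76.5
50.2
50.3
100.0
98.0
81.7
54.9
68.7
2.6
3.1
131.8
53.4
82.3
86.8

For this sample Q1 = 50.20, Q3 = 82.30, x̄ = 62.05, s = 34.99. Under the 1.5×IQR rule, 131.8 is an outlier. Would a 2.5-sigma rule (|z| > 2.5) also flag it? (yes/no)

no

z = (131.8 − 62.05) / 34.99 = 1.99.
|z| = 1.99 ≤ 2.5.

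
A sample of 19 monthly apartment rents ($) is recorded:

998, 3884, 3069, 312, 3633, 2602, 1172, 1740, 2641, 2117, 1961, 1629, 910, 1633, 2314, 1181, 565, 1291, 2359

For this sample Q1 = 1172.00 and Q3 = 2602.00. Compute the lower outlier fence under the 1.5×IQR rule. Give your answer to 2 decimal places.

IQR = Q3 − Q1 = 2602.00 − 1172.00 = 1430.00.
Lower fence = Q1 − 1.5·IQR = 1172.00 − 2145.00 = -973.00.
Upper fence = Q3 + 1.5·IQR = 2602.00 + 2145.00 = 4747.00.

-973.00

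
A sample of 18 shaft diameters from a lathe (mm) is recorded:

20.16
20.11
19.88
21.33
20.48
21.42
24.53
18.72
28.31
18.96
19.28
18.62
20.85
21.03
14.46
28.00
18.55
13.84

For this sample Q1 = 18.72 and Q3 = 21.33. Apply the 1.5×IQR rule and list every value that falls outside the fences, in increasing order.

IQR = Q3 − Q1 = 21.33 − 18.72 = 2.61.
Lower fence = Q1 − 1.5·IQR = 18.72 − 3.915 = 14.805.
Upper fence = Q3 + 1.5·IQR = 21.33 + 3.915 = 25.245.
13.84 < 14.805 → outlier.
14.46 < 14.805 → outlier.
28.00 > 25.245 → outlier.
28.31 > 25.245 → outlier.
All remaining values lie within [14.805, 25.245].

13.84, 14.46, 28.00, 28.31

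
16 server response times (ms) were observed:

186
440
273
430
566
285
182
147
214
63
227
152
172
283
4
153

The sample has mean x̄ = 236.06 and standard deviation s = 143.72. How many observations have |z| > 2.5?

Cutoffs: x̄ ± 2.5s = [-123.24, 595.36].
Every value lies within the cutoffs.

0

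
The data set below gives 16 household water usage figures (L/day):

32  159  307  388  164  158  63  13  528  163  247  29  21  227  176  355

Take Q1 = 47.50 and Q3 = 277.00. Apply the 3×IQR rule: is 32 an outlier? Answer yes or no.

no

IQR = Q3 − Q1 = 277.00 − 47.50 = 229.50.
Lower fence = Q1 − 3·IQR = 47.50 − 688.50 = -641.00.
Upper fence = Q3 + 3·IQR = 277.00 + 688.50 = 965.50.
32 lies within [-641.00, 965.50].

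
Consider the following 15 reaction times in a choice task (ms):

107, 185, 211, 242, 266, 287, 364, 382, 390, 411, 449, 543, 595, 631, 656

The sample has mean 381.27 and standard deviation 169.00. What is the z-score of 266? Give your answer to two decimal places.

z = (266 − 381.27) / 169.00 = -0.68.

-0.68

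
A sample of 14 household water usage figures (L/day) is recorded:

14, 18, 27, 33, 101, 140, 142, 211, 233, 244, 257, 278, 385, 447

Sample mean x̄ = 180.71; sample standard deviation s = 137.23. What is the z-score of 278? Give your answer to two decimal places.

0.71

z = (278 − 180.71) / 137.23 = 0.71.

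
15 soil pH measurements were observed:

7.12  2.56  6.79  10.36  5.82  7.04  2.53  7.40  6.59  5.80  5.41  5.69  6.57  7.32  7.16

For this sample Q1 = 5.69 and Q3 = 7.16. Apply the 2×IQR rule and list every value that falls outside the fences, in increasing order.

IQR = Q3 − Q1 = 7.16 − 5.69 = 1.47.
Lower fence = Q1 − 2·IQR = 5.69 − 2.94 = 2.75.
Upper fence = Q3 + 2·IQR = 7.16 + 2.94 = 10.10.
2.53 < 2.75 → outlier.
2.56 < 2.75 → outlier.
10.36 > 10.10 → outlier.
All remaining values lie within [2.75, 10.10].

2.53, 2.56, 10.36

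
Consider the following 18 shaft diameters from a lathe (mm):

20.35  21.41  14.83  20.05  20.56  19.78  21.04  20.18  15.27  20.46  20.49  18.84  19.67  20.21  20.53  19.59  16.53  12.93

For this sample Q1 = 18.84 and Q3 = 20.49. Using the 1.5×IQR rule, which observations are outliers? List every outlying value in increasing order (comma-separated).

IQR = Q3 − Q1 = 20.49 − 18.84 = 1.65.
Lower fence = Q1 − 1.5·IQR = 18.84 − 2.475 = 16.365.
Upper fence = Q3 + 1.5·IQR = 20.49 + 2.475 = 22.965.
12.93 < 16.365 → outlier.
14.83 < 16.365 → outlier.
15.27 < 16.365 → outlier.
All remaining values lie within [16.365, 22.965].

12.93, 14.83, 15.27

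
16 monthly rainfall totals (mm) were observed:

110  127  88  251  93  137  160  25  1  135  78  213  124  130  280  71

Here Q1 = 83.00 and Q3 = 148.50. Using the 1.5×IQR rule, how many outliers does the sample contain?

2

IQR = 65.50; fences at 83.00 − 98.25 = -15.25 and 148.50 + 98.25 = 246.75.
Outside the cutoffs: 251, 280.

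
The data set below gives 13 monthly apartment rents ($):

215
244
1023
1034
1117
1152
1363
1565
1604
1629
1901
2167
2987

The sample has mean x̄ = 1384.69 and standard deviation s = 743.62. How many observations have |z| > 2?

Cutoffs: x̄ ± 2s = [-102.55, 2871.93].
Outside the cutoffs: 2987.

1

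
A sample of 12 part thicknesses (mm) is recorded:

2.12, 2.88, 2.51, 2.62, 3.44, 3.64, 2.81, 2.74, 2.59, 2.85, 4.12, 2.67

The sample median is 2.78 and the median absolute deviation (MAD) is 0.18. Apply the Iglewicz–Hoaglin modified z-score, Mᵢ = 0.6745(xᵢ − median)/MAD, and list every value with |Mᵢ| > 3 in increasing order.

|Mᵢ| > 3 ⇔ |xᵢ − 2.78| > 3·0.18/0.6745 = 0.80.
So outliers lie outside [1.98, 3.58].
3.64: M = 3.22 → outlier.
4.12: M = 5.02 → outlier.

3.64, 4.12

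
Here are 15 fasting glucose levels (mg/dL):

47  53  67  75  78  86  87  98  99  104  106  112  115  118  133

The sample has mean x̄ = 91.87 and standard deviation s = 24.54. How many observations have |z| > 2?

Cutoffs: x̄ ± 2s = [42.79, 140.95].
Every value lies within the cutoffs.

0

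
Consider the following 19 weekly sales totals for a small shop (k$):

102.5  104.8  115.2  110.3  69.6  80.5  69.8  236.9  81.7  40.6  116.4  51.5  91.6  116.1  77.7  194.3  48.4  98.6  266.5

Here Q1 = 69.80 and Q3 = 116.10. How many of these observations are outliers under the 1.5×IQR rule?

IQR = 46.30; fences at 69.80 − 69.45 = 0.35 and 116.10 + 69.45 = 185.55.
Outside the cutoffs: 194.3, 236.9, 266.5.

3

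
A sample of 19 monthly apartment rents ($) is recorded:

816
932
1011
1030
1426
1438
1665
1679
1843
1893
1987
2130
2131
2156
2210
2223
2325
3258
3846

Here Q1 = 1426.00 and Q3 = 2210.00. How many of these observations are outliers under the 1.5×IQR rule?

1

IQR = 784.00; fences at 1426.00 − 1176.00 = 250.00 and 2210.00 + 1176.00 = 3386.00.
Outside the cutoffs: 3846.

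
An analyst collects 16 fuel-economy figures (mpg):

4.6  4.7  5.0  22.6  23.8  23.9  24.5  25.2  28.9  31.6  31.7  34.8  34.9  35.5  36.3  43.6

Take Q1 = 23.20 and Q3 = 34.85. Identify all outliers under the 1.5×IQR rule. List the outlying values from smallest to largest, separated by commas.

4.6, 4.7, 5.0

IQR = Q3 − Q1 = 34.85 − 23.20 = 11.65.
Lower fence = Q1 − 1.5·IQR = 23.20 − 17.475 = 5.725.
Upper fence = Q3 + 1.5·IQR = 34.85 + 17.475 = 52.325.
4.6 < 5.725 → outlier.
4.7 < 5.725 → outlier.
5.0 < 5.725 → outlier.
All remaining values lie within [5.725, 52.325].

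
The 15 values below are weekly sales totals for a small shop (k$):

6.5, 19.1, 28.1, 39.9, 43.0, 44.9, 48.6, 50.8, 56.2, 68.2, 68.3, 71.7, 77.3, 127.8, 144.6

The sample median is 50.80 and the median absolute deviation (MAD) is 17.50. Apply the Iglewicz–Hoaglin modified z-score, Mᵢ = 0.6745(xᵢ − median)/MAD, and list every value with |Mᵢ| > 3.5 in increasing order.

144.6

|Mᵢ| > 3.5 ⇔ |xᵢ − 50.80| > 3.5·17.50/0.6745 = 90.81.
So outliers lie outside [-40.01, 141.61].
144.6: M = 3.62 → outlier.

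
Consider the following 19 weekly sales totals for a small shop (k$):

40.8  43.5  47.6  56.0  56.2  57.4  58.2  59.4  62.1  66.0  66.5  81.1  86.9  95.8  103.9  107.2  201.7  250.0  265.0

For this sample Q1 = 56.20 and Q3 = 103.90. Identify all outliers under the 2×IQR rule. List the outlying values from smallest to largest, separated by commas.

IQR = Q3 − Q1 = 103.90 − 56.20 = 47.70.
Lower fence = Q1 − 2·IQR = 56.20 − 95.40 = -39.20.
Upper fence = Q3 + 2·IQR = 103.90 + 95.40 = 199.30.
201.7 > 199.30 → outlier.
250.0 > 199.30 → outlier.
265.0 > 199.30 → outlier.
All remaining values lie within [-39.20, 199.30].

201.7, 250.0, 265.0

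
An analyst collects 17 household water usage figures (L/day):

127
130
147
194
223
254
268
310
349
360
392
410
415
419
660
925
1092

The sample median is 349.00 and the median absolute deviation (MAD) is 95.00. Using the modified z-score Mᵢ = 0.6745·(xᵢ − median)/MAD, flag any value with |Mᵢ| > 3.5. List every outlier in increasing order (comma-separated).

925, 1092

|Mᵢ| > 3.5 ⇔ |xᵢ − 349.00| > 3.5·95.00/0.6745 = 492.96.
So outliers lie outside [-143.96, 841.96].
925: M = 4.09 → outlier.
1092: M = 5.28 → outlier.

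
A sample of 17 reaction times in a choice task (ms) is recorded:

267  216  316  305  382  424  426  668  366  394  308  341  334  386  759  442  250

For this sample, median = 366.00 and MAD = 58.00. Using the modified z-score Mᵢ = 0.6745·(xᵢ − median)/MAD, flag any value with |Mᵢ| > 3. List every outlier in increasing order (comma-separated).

|Mᵢ| > 3 ⇔ |xᵢ − 366.00| > 3·58.00/0.6745 = 257.97.
So outliers lie outside [108.03, 623.97].
668: M = 3.51 → outlier.
759: M = 4.57 → outlier.

668, 759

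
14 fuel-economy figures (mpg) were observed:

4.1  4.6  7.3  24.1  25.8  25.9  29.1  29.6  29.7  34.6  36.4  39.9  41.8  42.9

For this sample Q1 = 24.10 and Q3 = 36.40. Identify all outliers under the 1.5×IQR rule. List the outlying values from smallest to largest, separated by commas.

4.1, 4.6

IQR = Q3 − Q1 = 36.40 − 24.10 = 12.30.
Lower fence = Q1 − 1.5·IQR = 24.10 − 18.45 = 5.65.
Upper fence = Q3 + 1.5·IQR = 36.40 + 18.45 = 54.85.
4.1 < 5.65 → outlier.
4.6 < 5.65 → outlier.
All remaining values lie within [5.65, 54.85].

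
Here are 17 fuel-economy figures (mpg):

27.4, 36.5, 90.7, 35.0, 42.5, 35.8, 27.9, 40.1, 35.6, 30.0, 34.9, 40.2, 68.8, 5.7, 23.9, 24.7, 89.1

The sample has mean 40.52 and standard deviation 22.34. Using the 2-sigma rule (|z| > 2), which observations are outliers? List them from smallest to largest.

89.1, 90.7

Cutoffs at x̄ ± 2s: 40.52 ± 2·22.34 = [-4.16, 85.20].
89.1: z = 2.17, |z| > 2 → outlier.
90.7: z = 2.25, |z| > 2 → outlier.
Every other value lies within [-4.16, 85.20].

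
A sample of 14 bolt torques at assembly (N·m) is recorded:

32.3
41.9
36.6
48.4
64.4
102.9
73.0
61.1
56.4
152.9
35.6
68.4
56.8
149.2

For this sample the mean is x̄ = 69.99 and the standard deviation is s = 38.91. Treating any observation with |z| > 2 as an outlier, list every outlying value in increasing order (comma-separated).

Cutoffs at x̄ ± 2s: 69.99 ± 2·38.91 = [-7.83, 147.81].
149.2: z = 2.04, |z| > 2 → outlier.
152.9: z = 2.13, |z| > 2 → outlier.
Every other value lies within [-7.83, 147.81].

149.2, 152.9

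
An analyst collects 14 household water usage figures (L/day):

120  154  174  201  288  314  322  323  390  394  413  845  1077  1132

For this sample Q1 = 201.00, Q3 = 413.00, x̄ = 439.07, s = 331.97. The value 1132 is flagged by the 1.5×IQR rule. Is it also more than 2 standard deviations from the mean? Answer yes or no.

yes

z = (1132 − 439.07) / 331.97 = 2.09.
|z| = 2.09 > 2.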